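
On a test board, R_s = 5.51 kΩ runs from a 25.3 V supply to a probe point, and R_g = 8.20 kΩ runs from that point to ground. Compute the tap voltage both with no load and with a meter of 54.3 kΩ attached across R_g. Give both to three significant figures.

Unloaded: 15.1 V; loaded: 14.3 V

Open-circuit: V = 25.3 × 8.20/(5.51 + 8.20) = 15.1 V.
With the load, R_g becomes R_g‖R_L = 7.124 kΩ, so V = 25.3 × 7.124/12.63 = 14.3 V.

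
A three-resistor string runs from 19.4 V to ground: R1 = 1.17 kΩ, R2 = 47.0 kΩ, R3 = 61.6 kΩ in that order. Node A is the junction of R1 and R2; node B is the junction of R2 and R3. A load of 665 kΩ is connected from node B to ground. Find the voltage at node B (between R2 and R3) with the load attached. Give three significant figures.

V ≈ 10.5 V

At node B, R3 is in parallel with the load: R3‖R_L = 56.38 kΩ.
Below node A the resistance is R2 + (R3‖R_L) = 103.4 kΩ, so V_A = 19.4 × 103.4/104.5 = 19.18 V.
Then V_B = V_A × (R3‖R_L)/(R2 + R3‖R_L) = 19.18 × 56.38/103.4 = 10.5 V.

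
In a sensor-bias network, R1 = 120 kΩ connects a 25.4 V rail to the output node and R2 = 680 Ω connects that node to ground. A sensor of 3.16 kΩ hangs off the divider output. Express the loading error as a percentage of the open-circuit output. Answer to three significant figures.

The divider's output (Thévenin) resistance is R1‖R2 = 676.2 Ω.
Fractional drop under load = R_th/(R_th + R_L) = 676.2 / (676.2 + 3160) = 0.1763.
So the output falls by 17.6 %.

17.6 %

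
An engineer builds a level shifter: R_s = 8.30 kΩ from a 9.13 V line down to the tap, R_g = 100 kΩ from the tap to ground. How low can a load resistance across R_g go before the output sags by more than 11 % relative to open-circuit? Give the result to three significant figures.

R_L(min) ≈ 62.0 kΩ

Output resistance R_th = R_s‖R_g = (8.30 × 100)/108.3 = 7.664 kΩ.
The fractional drop is R_th/(R_th + R_L); requiring this ≤ 0.110 gives R_L ≥ R_th(1/0.110 − 1) = 7.664 × 8.091 = 62.0 kΩ.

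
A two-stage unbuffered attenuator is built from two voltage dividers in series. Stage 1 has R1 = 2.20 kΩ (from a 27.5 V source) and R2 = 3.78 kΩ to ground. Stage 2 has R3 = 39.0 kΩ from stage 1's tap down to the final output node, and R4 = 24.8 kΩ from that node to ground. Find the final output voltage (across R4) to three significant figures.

Stage 2 presents R3+R4 = 63.80 kΩ as a load on stage 1's tap.
Stage 1's lower leg becomes R2‖(R3+R4) = 3.569 kΩ, so V_mid = 27.5 × 3.569/5.769 = 17.01 V.
Stage 2 is itself unloaded: V_out = V_mid × R4/(R3+R4) = 17.01 × 24.8/63.80 = 6.61 V.

V_out ≈ 6.61 V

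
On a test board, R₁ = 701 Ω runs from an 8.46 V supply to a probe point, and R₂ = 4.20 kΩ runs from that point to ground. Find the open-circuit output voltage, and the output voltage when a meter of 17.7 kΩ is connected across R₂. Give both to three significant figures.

Open-circuit: V = 8.46 × 4200/(701 + 4200) = 7.25 V.
With the load, R₂ becomes R₂‖R_L = 3395 Ω, so V = 8.46 × 3395/4096 = 7.01 V.

Unloaded: 7.25 V; loaded: 7.01 V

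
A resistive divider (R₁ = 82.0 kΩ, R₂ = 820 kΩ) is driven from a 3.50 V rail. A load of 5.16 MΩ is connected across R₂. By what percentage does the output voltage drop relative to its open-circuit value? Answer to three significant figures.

The divider's output (Thévenin) resistance is R₁‖R₂ = 74.55 kΩ.
Fractional drop under load = R_th/(R_th + R_L) = 74.55 / (74.55 + 5160) = 0.01424.
So the output falls by 1.42 %.

1.42 %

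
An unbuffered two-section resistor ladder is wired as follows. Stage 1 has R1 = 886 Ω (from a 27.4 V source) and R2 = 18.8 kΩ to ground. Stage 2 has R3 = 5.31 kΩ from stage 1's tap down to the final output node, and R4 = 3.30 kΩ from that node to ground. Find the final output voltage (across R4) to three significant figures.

Stage 2 presents R3+R4 = 8610 Ω as a load on stage 1's tap.
Stage 1's lower leg becomes R2‖(R3+R4) = 5905 Ω, so V_mid = 27.4 × 5905/6791 = 23.83 V.
Stage 2 is itself unloaded: V_out = V_mid × R4/(R3+R4) = 23.83 × 3300/8610 = 9.13 V.

V_out ≈ 9.13 V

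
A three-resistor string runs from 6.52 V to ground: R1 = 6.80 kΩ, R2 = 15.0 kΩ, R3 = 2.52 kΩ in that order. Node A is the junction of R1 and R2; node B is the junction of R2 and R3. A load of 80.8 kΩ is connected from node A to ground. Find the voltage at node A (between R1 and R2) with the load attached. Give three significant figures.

V ≈ 4.43 V

Below node A the series string R2+R3 = 17.52 kΩ sits in parallel with the 80.8 kΩ load: 14.40 kΩ.
V_A = 6.52 × 14.40/(6.80 + 14.40) = 4.43 V.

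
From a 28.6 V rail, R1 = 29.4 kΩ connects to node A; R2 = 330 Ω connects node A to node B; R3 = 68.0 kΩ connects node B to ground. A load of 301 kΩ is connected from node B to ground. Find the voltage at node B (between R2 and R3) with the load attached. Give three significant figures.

V ≈ 18.6 V

At node B, R3 is in parallel with the load: R3‖R_L = 55470 Ω.
Below node A the resistance is R2 + (R3‖R_L) = 55800 Ω, so V_A = 28.6 × 55800/85200 = 18.73 V.
Then V_B = V_A × (R3‖R_L)/(R2 + R3‖R_L) = 18.73 × 55470/55800 = 18.6 V.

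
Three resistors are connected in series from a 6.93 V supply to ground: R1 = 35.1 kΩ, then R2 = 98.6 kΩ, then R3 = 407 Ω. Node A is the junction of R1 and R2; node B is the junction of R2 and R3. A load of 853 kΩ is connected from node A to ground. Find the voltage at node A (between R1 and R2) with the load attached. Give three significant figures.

Below node A the series string R2+R3 = 99010 Ω sits in parallel with the 853000 Ω load: 88710 Ω.
V_A = 6.93 × 88710/(35100 + 88710) = 4.97 V.

V ≈ 4.97 V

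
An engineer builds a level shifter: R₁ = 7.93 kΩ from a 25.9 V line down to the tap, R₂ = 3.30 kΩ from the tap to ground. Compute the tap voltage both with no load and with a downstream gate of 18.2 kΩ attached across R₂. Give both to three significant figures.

Unloaded: 7.61 V; loaded: 6.75 V

Open-circuit: V = 25.9 × 3.30/(7.93 + 3.30) = 7.61 V.
With the load, R₂ becomes R₂‖R_L = 2.793 kΩ, so V = 25.9 × 2.793/10.72 = 6.75 V.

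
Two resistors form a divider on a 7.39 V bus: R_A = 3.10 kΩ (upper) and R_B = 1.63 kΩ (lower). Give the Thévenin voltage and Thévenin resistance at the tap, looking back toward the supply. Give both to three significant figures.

V_th is the open-circuit tap voltage: 7.39 × 1.63/(3.10 + 1.63) = 2.55 V.
With the supply zeroed, R_A and R_B appear in parallel from the tap: R_th = R_A‖R_B = (3.10 × 1.63)/4.730 = 1.07 kΩ.

V_th = 2.55 V, R_th = 1.07 kΩ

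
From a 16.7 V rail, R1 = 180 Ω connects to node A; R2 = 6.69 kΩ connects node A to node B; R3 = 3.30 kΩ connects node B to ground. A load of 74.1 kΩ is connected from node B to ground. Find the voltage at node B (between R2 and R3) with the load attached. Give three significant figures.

At node B, R3 is in parallel with the load: R3‖R_L = 3159 Ω.
Below node A the resistance is R2 + (R3‖R_L) = 9849 Ω, so V_A = 16.7 × 9849/10030 = 16.40 V.
Then V_B = V_A × (R3‖R_L)/(R2 + R3‖R_L) = 16.40 × 3159/9849 = 5.26 V.

V ≈ 5.26 V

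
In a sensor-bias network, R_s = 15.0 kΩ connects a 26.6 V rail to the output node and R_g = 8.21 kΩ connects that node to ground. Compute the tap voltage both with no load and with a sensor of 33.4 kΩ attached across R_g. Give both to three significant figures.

Open-circuit: V = 26.6 × 8.21/(15.0 + 8.21) = 9.41 V.
With the load, R_g becomes R_g‖R_L = 6.590 kΩ, so V = 26.6 × 6.590/21.59 = 8.12 V.

Unloaded: 9.41 V; loaded: 8.12 V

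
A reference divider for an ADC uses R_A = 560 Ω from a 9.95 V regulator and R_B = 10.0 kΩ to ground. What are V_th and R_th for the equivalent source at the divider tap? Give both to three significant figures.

V_th is the open-circuit tap voltage: 9.95 × 10000/(560 + 10000) = 9.42 V.
With the supply zeroed, R_A and R_B appear in parallel from the tap: R_th = R_A‖R_B = (560 × 10000)/10560 = 530 Ω.

V_th = 9.42 V, R_th = 530 Ω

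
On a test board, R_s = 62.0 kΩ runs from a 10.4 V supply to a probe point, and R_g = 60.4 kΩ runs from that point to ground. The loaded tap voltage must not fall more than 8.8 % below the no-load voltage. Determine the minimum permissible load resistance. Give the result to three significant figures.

R_L(min) ≈ 317 kΩ

Output resistance R_th = R_s‖R_g = (62.0 × 60.4)/122.4 = 30.59 kΩ.
The fractional drop is R_th/(R_th + R_L); requiring this ≤ 0.0880 gives R_L ≥ R_th(1/0.0880 − 1) = 30.59 × 10.36 = 317 kΩ.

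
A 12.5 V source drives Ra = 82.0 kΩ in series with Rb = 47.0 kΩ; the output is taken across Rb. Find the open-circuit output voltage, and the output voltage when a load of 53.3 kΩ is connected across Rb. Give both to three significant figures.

Open-circuit: V = 12.5 × 47.0/(82.0 + 47.0) = 4.55 V.
With the load, Rb becomes Rb‖R_L = 24.98 kΩ, so V = 12.5 × 24.98/107.0 = 2.92 V.

Unloaded: 4.55 V; loaded: 2.92 V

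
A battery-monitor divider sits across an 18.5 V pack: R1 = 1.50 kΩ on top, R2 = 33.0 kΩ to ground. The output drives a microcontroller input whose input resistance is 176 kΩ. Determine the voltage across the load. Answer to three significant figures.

The load sits in parallel with R2: R2‖R_L = (33.0 × 176) / (33.0 + 176) = 27.79 kΩ.
V_out = 18.5 × 27.79 / (1.50 + 27.79) = 18.5 × 27.79/29.29 = 17.6 V.
(Unloaded it would have been 17.7 V.)

V_out ≈ 17.6 V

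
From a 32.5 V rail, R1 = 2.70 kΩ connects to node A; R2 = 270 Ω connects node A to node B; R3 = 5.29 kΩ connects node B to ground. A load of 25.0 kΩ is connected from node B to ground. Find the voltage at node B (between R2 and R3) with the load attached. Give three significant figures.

At node B, R3 is in parallel with the load: R3‖R_L = 4366 Ω.
Below node A the resistance is R2 + (R3‖R_L) = 4636 Ω, so V_A = 32.5 × 4636/7336 = 20.54 V.
Then V_B = V_A × (R3‖R_L)/(R2 + R3‖R_L) = 20.54 × 4366/4636 = 19.3 V.

V ≈ 19.3 V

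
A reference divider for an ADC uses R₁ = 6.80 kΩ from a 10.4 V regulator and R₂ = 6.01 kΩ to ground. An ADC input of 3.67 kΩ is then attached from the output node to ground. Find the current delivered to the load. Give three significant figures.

I_L ≈ 0.711 mA

R₂‖R_L = 2.279 kΩ; V_out = 10.4 × 2.279/9.079 = 2.610 V.
I_L = V_out / R_L = 2.610 / 3.67 kΩ = 0.711 mA.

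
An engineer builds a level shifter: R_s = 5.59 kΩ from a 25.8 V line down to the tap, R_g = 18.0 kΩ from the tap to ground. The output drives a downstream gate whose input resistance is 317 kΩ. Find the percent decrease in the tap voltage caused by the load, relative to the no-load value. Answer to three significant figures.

1.33 %

The divider's output (Thévenin) resistance is R_s‖R_g = 4.265 kΩ.
Fractional drop under load = R_th/(R_th + R_L) = 4.265 / (4.265 + 317) = 0.01328.
So the output falls by 1.33 %.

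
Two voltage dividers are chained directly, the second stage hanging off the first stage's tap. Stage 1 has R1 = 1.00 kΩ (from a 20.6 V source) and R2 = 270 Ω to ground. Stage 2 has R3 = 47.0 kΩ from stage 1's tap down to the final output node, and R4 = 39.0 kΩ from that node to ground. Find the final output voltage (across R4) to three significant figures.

Stage 2 presents R3+R4 = 86000 Ω as a load on stage 1's tap.
Stage 1's lower leg becomes R2‖(R3+R4) = 269.2 Ω, so V_mid = 20.6 × 269.2/1269 = 4.369 V.
Stage 2 is itself unloaded: V_out = V_mid × R4/(R3+R4) = 4.369 × 39000/86000 = 1.98 V.

V_out ≈ 1.98 V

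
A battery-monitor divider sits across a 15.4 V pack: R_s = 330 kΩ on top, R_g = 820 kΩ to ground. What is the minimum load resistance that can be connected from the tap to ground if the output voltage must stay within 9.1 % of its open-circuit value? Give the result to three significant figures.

R_L(min) ≈ 2.35 MΩ

Output resistance R_th = R_s‖R_g = (330 × 820)/1150 = 235.3 kΩ.
The fractional drop is R_th/(R_th + R_L); requiring this ≤ 0.0910 gives R_L ≥ R_th(1/0.0910 − 1) = 235.3 × 9.989 = 2.35 MΩ.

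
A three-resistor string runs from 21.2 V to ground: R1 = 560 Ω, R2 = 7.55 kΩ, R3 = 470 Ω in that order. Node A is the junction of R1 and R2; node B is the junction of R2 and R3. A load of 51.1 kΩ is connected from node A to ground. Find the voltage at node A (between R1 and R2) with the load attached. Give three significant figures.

V ≈ 19.6 V

Below node A the series string R2+R3 = 8020 Ω sits in parallel with the 51100 Ω load: 6932 Ω.
V_A = 21.2 × 6932/(560 + 6932) = 19.6 V.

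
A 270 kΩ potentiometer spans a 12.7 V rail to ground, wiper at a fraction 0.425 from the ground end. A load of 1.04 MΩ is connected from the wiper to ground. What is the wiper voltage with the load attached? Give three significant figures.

V ≈ 5.08 V

The wiper splits the pot into (1−α)R = 155.2 kΩ above and αR = 114.8 kΩ below.
Lower section ‖ load = 103.3 kΩ.
V_wiper = 12.7 × 103.3/(155.2 + 103.3) = 5.08 V.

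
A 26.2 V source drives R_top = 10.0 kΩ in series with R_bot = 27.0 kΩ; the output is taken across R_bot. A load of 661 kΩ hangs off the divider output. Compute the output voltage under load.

V_out ≈ 18.9 V

The load sits in parallel with R_bot: R_bot‖R_L = (27.0 × 661) / (27.0 + 661) = 25.94 kΩ.
V_out = 26.2 × 25.94 / (10.0 + 25.94) = 26.2 × 25.94/35.94 = 18.9 V.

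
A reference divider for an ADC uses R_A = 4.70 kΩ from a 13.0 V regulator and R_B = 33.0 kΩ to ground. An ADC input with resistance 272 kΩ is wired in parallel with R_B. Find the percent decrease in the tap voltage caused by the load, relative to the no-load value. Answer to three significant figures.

1.49 %

The divider's output (Thévenin) resistance is R_A‖R_B = 4.114 kΩ.
Fractional drop under load = R_th/(R_th + R_L) = 4.114 / (4.114 + 272) = 0.01490.
So the output falls by 1.49 %.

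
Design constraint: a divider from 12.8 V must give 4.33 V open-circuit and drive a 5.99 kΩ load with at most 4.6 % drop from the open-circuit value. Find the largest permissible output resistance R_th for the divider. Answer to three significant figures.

Loading drop = R_th/(R_th + R_L) ≤ 0.0460, so R_th ≤ R_L · ε/(1−ε) = 5.99 kΩ × 0.0460/0.9540 = 289 Ω.
(Any R1, R2 with R2/(R1+R2) = 0.338 and R1‖R2 ≤ 289 Ω will meet the spec.)

R_th ≤ 289 Ω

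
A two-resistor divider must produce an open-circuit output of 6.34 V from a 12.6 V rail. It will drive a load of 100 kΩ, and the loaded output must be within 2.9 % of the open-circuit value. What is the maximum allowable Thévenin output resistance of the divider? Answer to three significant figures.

Loading drop = R_th/(R_th + R_L) ≤ 0.0290, so R_th ≤ R_L · ε/(1−ε) = 100 kΩ × 0.0290/0.9710 = 2.99 kΩ.
(Any R1, R2 with R2/(R1+R2) = 0.503 and R1‖R2 ≤ 2.99 kΩ will meet the spec.)

R_th ≤ 2.99 kΩ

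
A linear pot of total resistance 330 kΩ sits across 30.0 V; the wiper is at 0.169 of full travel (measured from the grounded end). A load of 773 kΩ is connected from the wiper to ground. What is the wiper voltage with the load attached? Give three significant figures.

V ≈ 4.78 V

The wiper splits the pot into (1−α)R = 274.2 kΩ above and αR = 55.77 kΩ below.
Lower section ‖ load = 52.02 kΩ.
V_wiper = 30.0 × 52.02/(274.2 + 52.02) = 4.78 V.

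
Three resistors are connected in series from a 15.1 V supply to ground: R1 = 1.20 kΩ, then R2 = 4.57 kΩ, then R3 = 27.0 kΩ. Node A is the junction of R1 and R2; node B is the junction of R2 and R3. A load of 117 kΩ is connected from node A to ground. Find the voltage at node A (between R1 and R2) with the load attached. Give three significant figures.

Below node A the series string R2+R3 = 31.57 kΩ sits in parallel with the 117 kΩ load: 24.86 kΩ.
V_A = 15.1 × 24.86/(1.20 + 24.86) = 14.4 V.

V ≈ 14.4 V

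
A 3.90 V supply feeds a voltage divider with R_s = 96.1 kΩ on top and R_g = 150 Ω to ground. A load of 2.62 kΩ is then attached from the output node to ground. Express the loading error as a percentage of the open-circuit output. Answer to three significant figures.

The divider's output (Thévenin) resistance is R_s‖R_g = 149.8 Ω.
Fractional drop under load = R_th/(R_th + R_L) = 149.8 / (149.8 + 2620) = 0.05407.
So the output falls by 5.41 %.

5.41 %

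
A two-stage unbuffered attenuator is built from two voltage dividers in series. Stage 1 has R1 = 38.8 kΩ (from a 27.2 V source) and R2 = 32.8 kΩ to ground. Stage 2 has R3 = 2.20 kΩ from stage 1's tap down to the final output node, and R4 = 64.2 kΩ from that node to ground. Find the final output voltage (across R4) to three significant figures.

Stage 2 presents R3+R4 = 66.40 kΩ as a load on stage 1's tap.
Stage 1's lower leg becomes R2‖(R3+R4) = 21.95 kΩ, so V_mid = 27.2 × 21.95/60.75 = 9.829 V.
Stage 2 is itself unloaded: V_out = V_mid × R4/(R3+R4) = 9.829 × 64.2/66.40 = 9.50 V.

V_out ≈ 9.50 V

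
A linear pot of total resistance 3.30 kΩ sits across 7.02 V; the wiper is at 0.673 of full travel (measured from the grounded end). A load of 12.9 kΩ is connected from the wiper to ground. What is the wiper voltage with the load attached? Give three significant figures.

V ≈ 4.47 V

The wiper splits the pot into (1−α)R = 1.079 kΩ above and αR = 2.221 kΩ below.
Lower section ‖ load = 1.895 kΩ.
V_wiper = 7.02 × 1.895/(1.079 + 1.895) = 4.47 V.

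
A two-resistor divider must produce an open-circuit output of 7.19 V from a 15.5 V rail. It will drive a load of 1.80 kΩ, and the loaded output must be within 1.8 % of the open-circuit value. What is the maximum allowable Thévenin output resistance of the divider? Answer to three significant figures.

Loading drop = R_th/(R_th + R_L) ≤ 0.0180, so R_th ≤ R_L · ε/(1−ε) = 1.80 kΩ × 0.0180/0.9820 = 33.0 Ω.

R_th ≤ 33.0 Ω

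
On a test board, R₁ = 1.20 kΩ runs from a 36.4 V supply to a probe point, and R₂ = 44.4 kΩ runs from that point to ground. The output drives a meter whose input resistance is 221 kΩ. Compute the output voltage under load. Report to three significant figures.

The load sits in parallel with R₂: R₂‖R_L = (44.4 × 221) / (44.4 + 221) = 36.97 kΩ.
V_out = 36.4 × 36.97 / (1.20 + 36.97) = 36.4 × 36.97/38.17 = 35.3 V.

V_out ≈ 35.3 V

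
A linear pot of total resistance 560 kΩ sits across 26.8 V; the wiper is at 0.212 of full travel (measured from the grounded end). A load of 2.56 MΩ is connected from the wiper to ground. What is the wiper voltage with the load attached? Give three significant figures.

V ≈ 5.48 V

The wiper splits the pot into (1−α)R = 441.3 kΩ above and αR = 118.7 kΩ below.
Lower section ‖ load = 113.5 kΩ.
V_wiper = 26.8 × 113.5/(441.3 + 113.5) = 5.48 V.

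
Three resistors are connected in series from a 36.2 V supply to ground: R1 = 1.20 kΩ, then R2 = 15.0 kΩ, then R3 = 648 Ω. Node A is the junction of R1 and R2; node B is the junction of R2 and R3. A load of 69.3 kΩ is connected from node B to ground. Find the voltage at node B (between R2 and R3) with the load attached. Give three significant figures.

At node B, R3 is in parallel with the load: R3‖R_L = 642.0 Ω.
Below node A the resistance is R2 + (R3‖R_L) = 15640 Ω, so V_A = 36.2 × 15640/16840 = 33.62 V.
Then V_B = V_A × (R3‖R_L)/(R2 + R3‖R_L) = 33.62 × 642.0/15640 = 1.38 V.

V ≈ 1.38 V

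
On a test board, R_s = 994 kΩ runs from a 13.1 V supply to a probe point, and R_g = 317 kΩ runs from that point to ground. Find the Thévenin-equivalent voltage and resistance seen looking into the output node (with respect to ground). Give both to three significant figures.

V_th = 3.17 V, R_th = 240 kΩ

V_th is the open-circuit tap voltage: 13.1 × 317/(994 + 317) = 3.17 V.
With the supply zeroed, R_s and R_g appear in parallel from the tap: R_th = R_s‖R_g = (994 × 317)/1311 = 240 kΩ.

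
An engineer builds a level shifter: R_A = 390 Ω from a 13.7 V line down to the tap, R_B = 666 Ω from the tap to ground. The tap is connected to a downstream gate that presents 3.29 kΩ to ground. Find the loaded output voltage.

V_out ≈ 8.04 V

The load sits in parallel with R_B: R_B‖R_L = (666 × 3290) / (666 + 3290) = 553.9 Ω.
V_out = 13.7 × 553.9 / (390 + 553.9) = 13.7 × 553.9/943.9 = 8.04 V.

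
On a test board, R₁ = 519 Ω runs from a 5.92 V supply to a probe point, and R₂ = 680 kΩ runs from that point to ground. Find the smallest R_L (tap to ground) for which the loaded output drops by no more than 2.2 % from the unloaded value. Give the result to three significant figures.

R_L(min) ≈ 23.1 kΩ

Output resistance R_th = R₁‖R₂ = (519 × 680000)/680500 = 518.6 Ω.
The fractional drop is R_th/(R_th + R_L); requiring this ≤ 0.0220 gives R_L ≥ R_th(1/0.0220 − 1) = 518.6 × 44.45 = 23.1 kΩ.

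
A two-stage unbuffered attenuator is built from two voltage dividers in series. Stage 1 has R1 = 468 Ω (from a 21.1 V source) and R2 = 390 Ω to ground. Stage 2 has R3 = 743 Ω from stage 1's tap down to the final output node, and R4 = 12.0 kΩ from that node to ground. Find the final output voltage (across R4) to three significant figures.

V_out ≈ 8.88 V

Stage 2 presents R3+R4 = 12740 Ω as a load on stage 1's tap.
Stage 1's lower leg becomes R2‖(R3+R4) = 378.4 Ω, so V_mid = 21.1 × 378.4/846.4 = 9.433 V.
Stage 2 is itself unloaded: V_out = V_mid × R4/(R3+R4) = 9.433 × 12000/12740 = 8.88 V.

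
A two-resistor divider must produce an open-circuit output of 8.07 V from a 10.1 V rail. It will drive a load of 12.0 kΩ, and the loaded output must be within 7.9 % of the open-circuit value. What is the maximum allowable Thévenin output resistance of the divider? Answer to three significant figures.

Loading drop = R_th/(R_th + R_L) ≤ 0.0790, so R_th ≤ R_L · ε/(1−ε) = 12.0 kΩ × 0.0790/0.9210 = 1.03 kΩ.

R_th ≤ 1.03 kΩ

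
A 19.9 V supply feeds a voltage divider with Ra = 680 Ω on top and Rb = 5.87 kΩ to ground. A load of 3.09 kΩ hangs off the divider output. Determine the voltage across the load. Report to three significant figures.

V_out ≈ 14.9 V

The load sits in parallel with Rb: Rb‖R_L = (5870 × 3090) / (5870 + 3090) = 2024 Ω.
V_out = 19.9 × 2024 / (680 + 2024) = 19.9 × 2024/2704 = 14.9 V.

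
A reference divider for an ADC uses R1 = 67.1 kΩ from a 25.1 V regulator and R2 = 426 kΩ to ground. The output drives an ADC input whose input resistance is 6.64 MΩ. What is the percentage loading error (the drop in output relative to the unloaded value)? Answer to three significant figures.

The divider's output (Thévenin) resistance is R1‖R2 = 57.97 kΩ.
Fractional drop under load = R_th/(R_th + R_L) = 57.97 / (57.97 + 6640) = 0.008655.
So the output falls by 0.865 %.

0.865 %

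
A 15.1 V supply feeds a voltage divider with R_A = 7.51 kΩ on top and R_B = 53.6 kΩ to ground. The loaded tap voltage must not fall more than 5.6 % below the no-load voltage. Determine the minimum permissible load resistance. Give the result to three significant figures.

Output resistance R_th = R_A‖R_B = (7.51 × 53.6)/61.11 = 6.587 kΩ.
The fractional drop is R_th/(R_th + R_L); requiring this ≤ 0.0560 gives R_L ≥ R_th(1/0.0560 − 1) = 6.587 × 16.86 = 111 kΩ.

R_L(min) ≈ 111 kΩ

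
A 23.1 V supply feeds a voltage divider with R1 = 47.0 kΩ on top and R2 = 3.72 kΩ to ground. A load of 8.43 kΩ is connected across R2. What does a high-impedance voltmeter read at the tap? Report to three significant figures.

V_out ≈ 1.20 V

The load sits in parallel with R2: R2‖R_L = (3.72 × 8.43) / (3.72 + 8.43) = 2.581 kΩ.
V_out = 23.1 × 2.581 / (47.0 + 2.581) = 23.1 × 2.581/49.58 = 1.20 V.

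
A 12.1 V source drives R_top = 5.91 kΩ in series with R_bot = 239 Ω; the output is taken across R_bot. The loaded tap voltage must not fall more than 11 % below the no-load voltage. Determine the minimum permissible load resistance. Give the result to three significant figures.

R_L(min) ≈ 1.86 kΩ

Output resistance R_th = R_top‖R_bot = (5910 × 239)/6149 = 229.7 Ω.
The fractional drop is R_th/(R_th + R_L); requiring this ≤ 0.110 gives R_L ≥ R_th(1/0.110 − 1) = 229.7 × 8.091 = 1.86 kΩ.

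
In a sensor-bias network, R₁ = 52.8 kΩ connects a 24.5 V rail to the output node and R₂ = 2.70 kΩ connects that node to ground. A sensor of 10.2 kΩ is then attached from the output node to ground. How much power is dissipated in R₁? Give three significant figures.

Total resistance from the source is R₁ + (R₂‖R_L) = 54.93 kΩ, so I = 24.5/54.93 kΩ = 0.4460 mA.
P = I²·R₁ = (0.4460 mA)² × 52.8 kΩ = 10.5 mW.

P ≈ 10.5 mW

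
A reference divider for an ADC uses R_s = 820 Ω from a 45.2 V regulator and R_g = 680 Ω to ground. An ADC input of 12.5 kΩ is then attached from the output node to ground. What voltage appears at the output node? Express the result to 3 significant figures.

The load sits in parallel with R_g: R_g‖R_L = (680 × 12500) / (680 + 12500) = 644.9 Ω.
V_out = 45.2 × 644.9 / (820 + 644.9) = 45.2 × 644.9/1465 = 19.9 V.
(Unloaded it would have been 20.5 V.)

V_out ≈ 19.9 V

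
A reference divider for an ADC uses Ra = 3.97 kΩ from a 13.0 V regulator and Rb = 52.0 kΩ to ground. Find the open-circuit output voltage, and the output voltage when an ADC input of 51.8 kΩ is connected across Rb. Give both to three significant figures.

Unloaded: 12.1 V; loaded: 11.3 V

Open-circuit: V = 13.0 × 52.0/(3.97 + 52.0) = 12.1 V.
With the load, Rb becomes Rb‖R_L = 25.95 kΩ, so V = 13.0 × 25.95/29.92 = 11.3 V.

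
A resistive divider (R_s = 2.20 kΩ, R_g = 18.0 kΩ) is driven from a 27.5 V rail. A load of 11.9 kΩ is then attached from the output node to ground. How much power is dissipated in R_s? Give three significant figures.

Total resistance from the source is R_s + (R_g‖R_L) = 9.364 kΩ, so I = 27.5/9.364 kΩ = 2.937 mA.
P = I²·R_s = (2.937 mA)² × 2.20 kΩ = 19.0 mW.

P ≈ 19.0 mW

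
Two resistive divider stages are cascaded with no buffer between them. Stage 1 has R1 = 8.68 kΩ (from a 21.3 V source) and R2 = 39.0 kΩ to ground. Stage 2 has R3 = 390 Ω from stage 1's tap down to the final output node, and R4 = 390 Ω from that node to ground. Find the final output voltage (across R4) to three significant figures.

Stage 2 presents R3+R4 = 780.0 Ω as a load on stage 1's tap.
Stage 1's lower leg becomes R2‖(R3+R4) = 764.7 Ω, so V_mid = 21.3 × 764.7/9445 = 1.725 V.
Stage 2 is itself unloaded: V_out = V_mid × R4/(R3+R4) = 1.725 × 390/780.0 = 0.862 V.

V_out ≈ 0.862 V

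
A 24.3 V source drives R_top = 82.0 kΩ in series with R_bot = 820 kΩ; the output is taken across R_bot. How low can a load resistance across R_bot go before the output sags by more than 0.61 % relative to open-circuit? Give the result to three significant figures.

R_L(min) ≈ 12.1 MΩ

Output resistance R_th = R_top‖R_bot = (82.0 × 820)/902.0 = 74.55 kΩ.
The fractional drop is R_th/(R_th + R_L); requiring this ≤ 0.00610 gives R_L ≥ R_th(1/0.00610 − 1) = 74.55 × 162.9 = 12.1 MΩ.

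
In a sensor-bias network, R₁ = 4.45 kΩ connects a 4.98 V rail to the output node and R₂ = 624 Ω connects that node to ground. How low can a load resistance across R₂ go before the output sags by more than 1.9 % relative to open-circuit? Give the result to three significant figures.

Output resistance R_th = R₁‖R₂ = (4450 × 624)/5074 = 547.3 Ω.
The fractional drop is R_th/(R_th + R_L); requiring this ≤ 0.0190 gives R_L ≥ R_th(1/0.0190 − 1) = 547.3 × 51.63 = 28.3 kΩ.

R_L(min) ≈ 28.3 kΩ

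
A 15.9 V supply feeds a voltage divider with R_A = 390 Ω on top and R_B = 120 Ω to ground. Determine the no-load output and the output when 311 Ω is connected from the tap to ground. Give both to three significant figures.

Unloaded: 3.74 V; loaded: 2.89 V

Open-circuit: V = 15.9 × 120/(390 + 120) = 3.74 V.
With the load, R_B becomes R_B‖R_L = 86.59 Ω, so V = 15.9 × 86.59/476.6 = 2.89 V.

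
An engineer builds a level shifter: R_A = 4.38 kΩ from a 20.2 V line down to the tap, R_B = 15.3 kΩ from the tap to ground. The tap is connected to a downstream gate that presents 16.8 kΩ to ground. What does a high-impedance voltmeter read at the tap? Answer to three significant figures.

V_out ≈ 13.1 V

The load sits in parallel with R_B: R_B‖R_L = (15.3 × 16.8) / (15.3 + 16.8) = 8.007 kΩ.
V_out = 20.2 × 8.007 / (4.38 + 8.007) = 20.2 × 8.007/12.39 = 13.1 V.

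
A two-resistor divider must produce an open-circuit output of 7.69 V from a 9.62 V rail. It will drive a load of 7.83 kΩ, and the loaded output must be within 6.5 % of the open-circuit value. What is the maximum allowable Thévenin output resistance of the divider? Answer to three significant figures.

R_th ≤ 544 Ω

Loading drop = R_th/(R_th + R_L) ≤ 0.0650, so R_th ≤ R_L · ε/(1−ε) = 7.83 kΩ × 0.0650/0.9350 = 544 Ω.
(Any R1, R2 with R2/(R1+R2) = 0.799 and R1‖R2 ≤ 544 Ω will meet the spec.)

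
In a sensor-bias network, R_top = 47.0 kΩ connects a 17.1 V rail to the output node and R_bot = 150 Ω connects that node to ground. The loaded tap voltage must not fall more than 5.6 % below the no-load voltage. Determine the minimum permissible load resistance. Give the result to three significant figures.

Output resistance R_th = R_top‖R_bot = (47000 × 150)/47150 = 149.5 Ω.
The fractional drop is R_th/(R_th + R_L); requiring this ≤ 0.0560 gives R_L ≥ R_th(1/0.0560 − 1) = 149.5 × 16.86 = 2.52 kΩ.

R_L(min) ≈ 2.52 kΩ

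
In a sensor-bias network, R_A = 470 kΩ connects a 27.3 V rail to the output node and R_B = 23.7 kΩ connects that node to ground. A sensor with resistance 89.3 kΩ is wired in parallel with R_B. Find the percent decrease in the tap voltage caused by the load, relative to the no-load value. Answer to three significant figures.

20.2 %

The divider's output (Thévenin) resistance is R_A‖R_B = 22.56 kΩ.
Fractional drop under load = R_th/(R_th + R_L) = 22.56 / (22.56 + 89.3) = 0.2017.
So the output falls by 20.2 %.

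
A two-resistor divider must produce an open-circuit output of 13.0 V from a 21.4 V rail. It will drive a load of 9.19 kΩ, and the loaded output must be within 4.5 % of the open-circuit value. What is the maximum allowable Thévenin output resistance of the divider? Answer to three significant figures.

Loading drop = R_th/(R_th + R_L) ≤ 0.0450, so R_th ≤ R_L · ε/(1−ε) = 9.19 kΩ × 0.0450/0.9550 = 433 Ω.

R_th ≤ 433 Ω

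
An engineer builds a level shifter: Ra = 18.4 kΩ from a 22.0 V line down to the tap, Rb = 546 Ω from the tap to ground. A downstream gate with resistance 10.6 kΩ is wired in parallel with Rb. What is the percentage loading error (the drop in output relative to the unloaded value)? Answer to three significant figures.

4.76 %

The divider's output (Thévenin) resistance is Ra‖Rb = 530.3 Ω.
Fractional drop under load = R_th/(R_th + R_L) = 530.3 / (530.3 + 10600) = 0.04764.
So the output falls by 4.76 %.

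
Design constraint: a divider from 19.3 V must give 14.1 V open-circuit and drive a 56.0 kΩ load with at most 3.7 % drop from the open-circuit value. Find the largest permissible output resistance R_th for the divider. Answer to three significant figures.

Loading drop = R_th/(R_th + R_L) ≤ 0.0370, so R_th ≤ R_L · ε/(1−ε) = 56.0 kΩ × 0.0370/0.9630 = 2.15 kΩ.

R_th ≤ 2.15 kΩ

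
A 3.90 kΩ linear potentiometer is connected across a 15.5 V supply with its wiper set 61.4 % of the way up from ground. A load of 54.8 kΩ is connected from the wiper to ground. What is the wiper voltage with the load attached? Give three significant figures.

The wiper splits the pot into (1−α)R = 1.505 kΩ above and αR = 2.395 kΩ below.
Lower section ‖ load = 2.294 kΩ.
V_wiper = 15.5 × 2.294/(1.505 + 2.294) = 9.36 V.

V ≈ 9.36 V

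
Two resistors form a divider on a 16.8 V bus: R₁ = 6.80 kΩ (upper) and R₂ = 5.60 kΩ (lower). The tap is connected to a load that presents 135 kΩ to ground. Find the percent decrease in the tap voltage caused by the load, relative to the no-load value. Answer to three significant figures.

The divider's output (Thévenin) resistance is R₁‖R₂ = 3.071 kΩ.
Fractional drop under load = R_th/(R_th + R_L) = 3.071 / (3.071 + 135) = 0.02224.
So the output falls by 2.22 %.

2.22 %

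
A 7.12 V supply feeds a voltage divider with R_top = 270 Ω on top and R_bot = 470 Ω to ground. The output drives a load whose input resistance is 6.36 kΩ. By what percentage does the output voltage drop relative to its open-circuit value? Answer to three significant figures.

The divider's output (Thévenin) resistance is R_top‖R_bot = 171.5 Ω.
Fractional drop under load = R_th/(R_th + R_L) = 171.5 / (171.5 + 6360) = 0.02626.
So the output falls by 2.63 %.

2.63 %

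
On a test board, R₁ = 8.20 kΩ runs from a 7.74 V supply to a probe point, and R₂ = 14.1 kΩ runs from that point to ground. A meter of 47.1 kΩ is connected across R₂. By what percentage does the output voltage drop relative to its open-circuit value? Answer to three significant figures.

9.92 %

The divider's output (Thévenin) resistance is R₁‖R₂ = 5.185 kΩ.
Fractional drop under load = R_th/(R_th + R_L) = 5.185 / (5.185 + 47.1) = 0.09916.
So the output falls by 9.92 %.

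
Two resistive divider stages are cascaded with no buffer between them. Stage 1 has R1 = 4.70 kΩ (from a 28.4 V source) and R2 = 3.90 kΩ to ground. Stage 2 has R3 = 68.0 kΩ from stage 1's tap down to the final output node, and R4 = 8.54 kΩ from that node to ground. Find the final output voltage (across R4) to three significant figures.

V_out ≈ 1.40 V

Stage 2 presents R3+R4 = 76.54 kΩ as a load on stage 1's tap.
Stage 1's lower leg becomes R2‖(R3+R4) = 3.711 kΩ, so V_mid = 28.4 × 3.711/8.411 = 12.53 V.
Stage 2 is itself unloaded: V_out = V_mid × R4/(R3+R4) = 12.53 × 8.54/76.54 = 1.40 V.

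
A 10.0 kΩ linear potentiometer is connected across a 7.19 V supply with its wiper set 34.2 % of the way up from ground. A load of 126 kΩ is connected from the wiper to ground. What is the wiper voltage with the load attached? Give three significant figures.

The wiper splits the pot into (1−α)R = 6.580 kΩ above and αR = 3.420 kΩ below.
Lower section ‖ load = 3.330 kΩ.
V_wiper = 7.19 × 3.330/(6.580 + 3.330) = 2.42 V.

V ≈ 2.42 V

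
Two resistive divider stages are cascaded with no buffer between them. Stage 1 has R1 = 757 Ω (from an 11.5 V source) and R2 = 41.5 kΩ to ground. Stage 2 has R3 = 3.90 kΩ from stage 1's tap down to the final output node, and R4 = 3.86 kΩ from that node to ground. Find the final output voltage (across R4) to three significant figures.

V_out ≈ 5.13 V

Stage 2 presents R3+R4 = 7760 Ω as a load on stage 1's tap.
Stage 1's lower leg becomes R2‖(R3+R4) = 6538 Ω, so V_mid = 11.5 × 6538/7295 = 10.31 V.
Stage 2 is itself unloaded: V_out = V_mid × R4/(R3+R4) = 10.31 × 3860/7760 = 5.13 V.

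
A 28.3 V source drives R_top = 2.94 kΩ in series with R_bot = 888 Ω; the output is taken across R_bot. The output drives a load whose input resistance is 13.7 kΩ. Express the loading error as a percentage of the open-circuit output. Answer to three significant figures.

4.74 %

The divider's output (Thévenin) resistance is R_top‖R_bot = 682.0 Ω.
Fractional drop under load = R_th/(R_th + R_L) = 682.0 / (682.0 + 13700) = 0.04742.
So the output falls by 4.74 %.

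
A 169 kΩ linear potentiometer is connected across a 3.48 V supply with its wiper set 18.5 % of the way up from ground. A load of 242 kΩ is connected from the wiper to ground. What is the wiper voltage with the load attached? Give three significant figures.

V ≈ 0.582 V

The wiper splits the pot into (1−α)R = 137.7 kΩ above and αR = 31.27 kΩ below.
Lower section ‖ load = 27.69 kΩ.
V_wiper = 3.48 × 27.69/(137.7 + 27.69) = 0.582 V.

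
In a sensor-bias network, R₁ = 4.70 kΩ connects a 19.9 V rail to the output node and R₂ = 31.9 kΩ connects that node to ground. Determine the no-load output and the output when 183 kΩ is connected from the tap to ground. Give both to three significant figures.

Unloaded: 17.3 V; loaded: 17.0 V

Open-circuit: V = 19.9 × 31.9/(4.70 + 31.9) = 17.3 V.
With the load, R₂ becomes R₂‖R_L = 27.16 kΩ, so V = 19.9 × 27.16/31.86 = 17.0 V.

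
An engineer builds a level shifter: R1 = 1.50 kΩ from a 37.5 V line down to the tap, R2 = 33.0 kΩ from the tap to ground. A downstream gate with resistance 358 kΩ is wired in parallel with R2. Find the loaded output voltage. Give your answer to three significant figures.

V_out ≈ 35.7 V

The load sits in parallel with R2: R2‖R_L = (33.0 × 358) / (33.0 + 358) = 30.21 kΩ.
V_out = 37.5 × 30.21 / (1.50 + 30.21) = 37.5 × 30.21/31.71 = 35.7 V.
(Unloaded it would have been 35.9 V.)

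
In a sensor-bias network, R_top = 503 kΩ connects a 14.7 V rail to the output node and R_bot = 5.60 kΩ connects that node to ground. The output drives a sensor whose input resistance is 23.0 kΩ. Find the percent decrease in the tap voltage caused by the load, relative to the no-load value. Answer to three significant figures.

Unloaded V = 14.7 × 5.60/508.6 = 0.1619 V.
Loaded: R_bot‖R_L = 4.503 kΩ, giving V = 14.7 × 4.503/507.5 = 0.1304 V.
Drop = (0.1619 − 0.1304) / 0.1619 = 19.4 %.

19.4 %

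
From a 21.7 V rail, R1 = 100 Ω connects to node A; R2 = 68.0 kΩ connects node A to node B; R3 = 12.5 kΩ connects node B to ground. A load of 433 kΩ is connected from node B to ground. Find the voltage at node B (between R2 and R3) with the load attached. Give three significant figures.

V ≈ 3.29 V

At node B, R3 is in parallel with the load: R3‖R_L = 12150 Ω.
Below node A the resistance is R2 + (R3‖R_L) = 80150 Ω, so V_A = 21.7 × 80150/80250 = 21.67 V.
Then V_B = V_A × (R3‖R_L)/(R2 + R3‖R_L) = 21.67 × 12150/80150 = 3.29 V.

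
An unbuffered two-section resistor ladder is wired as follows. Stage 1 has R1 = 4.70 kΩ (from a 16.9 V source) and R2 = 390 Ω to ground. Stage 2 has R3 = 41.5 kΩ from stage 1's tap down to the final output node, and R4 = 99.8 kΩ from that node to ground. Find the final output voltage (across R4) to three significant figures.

V_out ≈ 0.912 V

Stage 2 presents R3+R4 = 141300 Ω as a load on stage 1's tap.
Stage 1's lower leg becomes R2‖(R3+R4) = 388.9 Ω, so V_mid = 16.9 × 388.9/5089 = 1.292 V.
Stage 2 is itself unloaded: V_out = V_mid × R4/(R3+R4) = 1.292 × 99800/141300 = 0.912 V.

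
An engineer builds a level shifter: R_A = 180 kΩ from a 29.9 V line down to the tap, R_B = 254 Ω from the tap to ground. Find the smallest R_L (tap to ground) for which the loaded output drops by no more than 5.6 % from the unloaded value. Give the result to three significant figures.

R_L(min) ≈ 4.28 kΩ

Output resistance R_th = R_A‖R_B = (180000 × 254)/180300 = 253.6 Ω.
The fractional drop is R_th/(R_th + R_L); requiring this ≤ 0.0560 gives R_L ≥ R_th(1/0.0560 − 1) = 253.6 × 16.86 = 4.28 kΩ.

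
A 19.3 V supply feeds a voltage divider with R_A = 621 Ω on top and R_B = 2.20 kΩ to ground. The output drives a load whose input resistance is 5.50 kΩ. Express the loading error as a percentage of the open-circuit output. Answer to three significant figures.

The divider's output (Thévenin) resistance is R_A‖R_B = 484.3 Ω.
Fractional drop under load = R_th/(R_th + R_L) = 484.3 / (484.3 + 5500) = 0.08093.
So the output falls by 8.09 %.

8.09 %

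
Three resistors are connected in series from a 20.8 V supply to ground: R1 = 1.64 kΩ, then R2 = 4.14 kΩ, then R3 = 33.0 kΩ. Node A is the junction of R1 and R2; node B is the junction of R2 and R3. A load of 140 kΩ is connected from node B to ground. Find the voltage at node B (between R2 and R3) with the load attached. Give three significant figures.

At node B, R3 is in parallel with the load: R3‖R_L = 26.71 kΩ.
Below node A the resistance is R2 + (R3‖R_L) = 30.85 kΩ, so V_A = 20.8 × 30.85/32.49 = 19.75 V.
Then V_B = V_A × (R3‖R_L)/(R2 + R3‖R_L) = 19.75 × 26.71/30.85 = 17.1 V.

V ≈ 17.1 V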